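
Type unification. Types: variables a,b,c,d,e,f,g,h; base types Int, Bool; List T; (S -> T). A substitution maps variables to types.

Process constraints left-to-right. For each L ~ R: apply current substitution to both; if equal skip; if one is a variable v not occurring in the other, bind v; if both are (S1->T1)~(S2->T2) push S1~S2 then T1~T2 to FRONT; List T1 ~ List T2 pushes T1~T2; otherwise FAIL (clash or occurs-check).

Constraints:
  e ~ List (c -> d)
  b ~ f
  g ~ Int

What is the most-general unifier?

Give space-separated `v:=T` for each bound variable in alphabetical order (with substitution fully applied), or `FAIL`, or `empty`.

step 1: unify e ~ List (c -> d)  [subst: {-} | 2 pending]
  bind e := List (c -> d)
step 2: unify b ~ f  [subst: {e:=List (c -> d)} | 1 pending]
  bind b := f
step 3: unify g ~ Int  [subst: {e:=List (c -> d), b:=f} | 0 pending]
  bind g := Int

Answer: b:=f e:=List (c -> d) g:=Int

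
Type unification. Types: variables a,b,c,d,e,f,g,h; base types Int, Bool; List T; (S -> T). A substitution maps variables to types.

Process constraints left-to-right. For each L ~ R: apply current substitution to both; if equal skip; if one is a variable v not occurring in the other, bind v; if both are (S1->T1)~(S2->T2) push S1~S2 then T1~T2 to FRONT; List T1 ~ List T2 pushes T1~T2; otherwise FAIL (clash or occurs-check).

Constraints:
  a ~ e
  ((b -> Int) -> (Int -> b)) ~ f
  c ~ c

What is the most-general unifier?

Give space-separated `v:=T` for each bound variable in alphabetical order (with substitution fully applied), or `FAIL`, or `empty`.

step 1: unify a ~ e  [subst: {-} | 2 pending]
  bind a := e
step 2: unify ((b -> Int) -> (Int -> b)) ~ f  [subst: {a:=e} | 1 pending]
  bind f := ((b -> Int) -> (Int -> b))
step 3: unify c ~ c  [subst: {a:=e, f:=((b -> Int) -> (Int -> b))} | 0 pending]
  -> identical, skip

Answer: a:=e f:=((b -> Int) -> (Int -> b))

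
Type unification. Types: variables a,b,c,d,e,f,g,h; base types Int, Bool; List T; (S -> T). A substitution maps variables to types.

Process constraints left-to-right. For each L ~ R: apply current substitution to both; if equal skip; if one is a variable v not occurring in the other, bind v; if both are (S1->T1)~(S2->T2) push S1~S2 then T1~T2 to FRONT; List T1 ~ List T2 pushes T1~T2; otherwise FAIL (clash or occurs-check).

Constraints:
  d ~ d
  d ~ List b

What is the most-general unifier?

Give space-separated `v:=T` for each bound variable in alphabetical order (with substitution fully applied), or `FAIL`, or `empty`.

Answer: d:=List b

Derivation:
step 1: unify d ~ d  [subst: {-} | 1 pending]
  -> identical, skip
step 2: unify d ~ List b  [subst: {-} | 0 pending]
  bind d := List b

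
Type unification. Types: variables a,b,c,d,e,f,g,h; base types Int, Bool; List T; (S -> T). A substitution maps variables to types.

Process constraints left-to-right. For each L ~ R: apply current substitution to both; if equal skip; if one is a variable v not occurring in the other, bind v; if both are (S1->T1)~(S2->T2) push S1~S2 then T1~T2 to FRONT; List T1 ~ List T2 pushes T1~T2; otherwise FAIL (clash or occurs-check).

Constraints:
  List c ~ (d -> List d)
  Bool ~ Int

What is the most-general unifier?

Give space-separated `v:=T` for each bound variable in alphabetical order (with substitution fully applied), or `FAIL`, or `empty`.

step 1: unify List c ~ (d -> List d)  [subst: {-} | 1 pending]
  clash: List c vs (d -> List d)

Answer: FAIL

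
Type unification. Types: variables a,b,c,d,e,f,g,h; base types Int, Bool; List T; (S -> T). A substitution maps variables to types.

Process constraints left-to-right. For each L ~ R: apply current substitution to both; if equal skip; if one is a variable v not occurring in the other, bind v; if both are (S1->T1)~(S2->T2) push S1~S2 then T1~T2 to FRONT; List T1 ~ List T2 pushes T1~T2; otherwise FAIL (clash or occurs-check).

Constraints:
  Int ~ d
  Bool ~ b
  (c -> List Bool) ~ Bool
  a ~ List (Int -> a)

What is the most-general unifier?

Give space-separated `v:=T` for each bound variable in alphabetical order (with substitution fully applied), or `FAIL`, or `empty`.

Answer: FAIL

Derivation:
step 1: unify Int ~ d  [subst: {-} | 3 pending]
  bind d := Int
step 2: unify Bool ~ b  [subst: {d:=Int} | 2 pending]
  bind b := Bool
step 3: unify (c -> List Bool) ~ Bool  [subst: {d:=Int, b:=Bool} | 1 pending]
  clash: (c -> List Bool) vs Bool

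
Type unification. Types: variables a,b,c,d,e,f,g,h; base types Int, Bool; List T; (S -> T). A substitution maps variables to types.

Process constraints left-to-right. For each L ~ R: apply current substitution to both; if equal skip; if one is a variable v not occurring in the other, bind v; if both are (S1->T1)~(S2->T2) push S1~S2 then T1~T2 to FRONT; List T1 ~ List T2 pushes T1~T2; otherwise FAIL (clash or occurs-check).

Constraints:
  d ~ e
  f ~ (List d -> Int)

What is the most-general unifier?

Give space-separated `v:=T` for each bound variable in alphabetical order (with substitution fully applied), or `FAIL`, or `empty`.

Answer: d:=e f:=(List e -> Int)

Derivation:
step 1: unify d ~ e  [subst: {-} | 1 pending]
  bind d := e
step 2: unify f ~ (List e -> Int)  [subst: {d:=e} | 0 pending]
  bind f := (List e -> Int)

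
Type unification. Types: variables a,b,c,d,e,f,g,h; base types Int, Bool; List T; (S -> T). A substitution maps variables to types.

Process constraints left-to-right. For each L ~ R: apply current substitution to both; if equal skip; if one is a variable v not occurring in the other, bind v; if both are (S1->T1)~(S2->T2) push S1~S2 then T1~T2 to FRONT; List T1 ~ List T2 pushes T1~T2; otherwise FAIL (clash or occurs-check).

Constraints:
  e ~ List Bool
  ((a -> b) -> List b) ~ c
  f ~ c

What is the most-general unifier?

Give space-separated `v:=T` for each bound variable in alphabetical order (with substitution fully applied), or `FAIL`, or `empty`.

Answer: c:=((a -> b) -> List b) e:=List Bool f:=((a -> b) -> List b)

Derivation:
step 1: unify e ~ List Bool  [subst: {-} | 2 pending]
  bind e := List Bool
step 2: unify ((a -> b) -> List b) ~ c  [subst: {e:=List Bool} | 1 pending]
  bind c := ((a -> b) -> List b)
step 3: unify f ~ ((a -> b) -> List b)  [subst: {e:=List Bool, c:=((a -> b) -> List b)} | 0 pending]
  bind f := ((a -> b) -> List b)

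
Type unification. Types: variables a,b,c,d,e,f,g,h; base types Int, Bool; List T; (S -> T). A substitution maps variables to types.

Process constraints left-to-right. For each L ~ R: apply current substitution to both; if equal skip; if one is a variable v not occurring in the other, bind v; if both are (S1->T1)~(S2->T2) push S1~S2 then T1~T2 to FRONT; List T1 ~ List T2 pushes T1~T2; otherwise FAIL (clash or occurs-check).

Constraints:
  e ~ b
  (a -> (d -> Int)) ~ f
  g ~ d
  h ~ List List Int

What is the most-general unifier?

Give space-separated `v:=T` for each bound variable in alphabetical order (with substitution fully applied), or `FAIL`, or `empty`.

Answer: e:=b f:=(a -> (d -> Int)) g:=d h:=List List Int

Derivation:
step 1: unify e ~ b  [subst: {-} | 3 pending]
  bind e := b
step 2: unify (a -> (d -> Int)) ~ f  [subst: {e:=b} | 2 pending]
  bind f := (a -> (d -> Int))
step 3: unify g ~ d  [subst: {e:=b, f:=(a -> (d -> Int))} | 1 pending]
  bind g := d
step 4: unify h ~ List List Int  [subst: {e:=b, f:=(a -> (d -> Int)), g:=d} | 0 pending]
  bind h := List List Int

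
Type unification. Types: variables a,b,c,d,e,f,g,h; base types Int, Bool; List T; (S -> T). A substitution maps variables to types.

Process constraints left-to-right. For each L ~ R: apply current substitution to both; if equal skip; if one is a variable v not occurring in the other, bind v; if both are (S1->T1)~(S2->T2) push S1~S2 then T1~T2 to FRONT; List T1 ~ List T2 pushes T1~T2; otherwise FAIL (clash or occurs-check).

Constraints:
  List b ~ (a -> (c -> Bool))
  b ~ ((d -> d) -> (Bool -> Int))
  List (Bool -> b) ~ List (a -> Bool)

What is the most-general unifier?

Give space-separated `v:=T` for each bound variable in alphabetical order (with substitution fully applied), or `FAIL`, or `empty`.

step 1: unify List b ~ (a -> (c -> Bool))  [subst: {-} | 2 pending]
  clash: List b vs (a -> (c -> Bool))

Answer: FAIL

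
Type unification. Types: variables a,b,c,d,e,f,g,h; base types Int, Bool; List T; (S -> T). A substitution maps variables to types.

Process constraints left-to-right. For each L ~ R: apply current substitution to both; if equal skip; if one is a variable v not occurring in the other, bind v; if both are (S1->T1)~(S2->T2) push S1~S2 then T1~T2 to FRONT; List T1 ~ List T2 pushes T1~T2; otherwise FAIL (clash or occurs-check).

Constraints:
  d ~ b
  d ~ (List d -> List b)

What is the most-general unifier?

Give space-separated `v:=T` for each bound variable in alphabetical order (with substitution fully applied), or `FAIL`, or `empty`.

step 1: unify d ~ b  [subst: {-} | 1 pending]
  bind d := b
step 2: unify b ~ (List b -> List b)  [subst: {d:=b} | 0 pending]
  occurs-check fail: b in (List b -> List b)

Answer: FAIL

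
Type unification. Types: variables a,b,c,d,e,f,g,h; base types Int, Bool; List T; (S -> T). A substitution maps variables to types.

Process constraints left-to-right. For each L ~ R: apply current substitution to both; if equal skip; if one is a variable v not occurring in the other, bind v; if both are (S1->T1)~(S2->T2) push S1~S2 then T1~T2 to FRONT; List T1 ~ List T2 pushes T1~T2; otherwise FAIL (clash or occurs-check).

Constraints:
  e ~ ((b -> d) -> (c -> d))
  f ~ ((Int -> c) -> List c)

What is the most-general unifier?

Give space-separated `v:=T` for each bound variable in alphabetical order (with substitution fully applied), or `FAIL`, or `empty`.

Answer: e:=((b -> d) -> (c -> d)) f:=((Int -> c) -> List c)

Derivation:
step 1: unify e ~ ((b -> d) -> (c -> d))  [subst: {-} | 1 pending]
  bind e := ((b -> d) -> (c -> d))
step 2: unify f ~ ((Int -> c) -> List c)  [subst: {e:=((b -> d) -> (c -> d))} | 0 pending]
  bind f := ((Int -> c) -> List c)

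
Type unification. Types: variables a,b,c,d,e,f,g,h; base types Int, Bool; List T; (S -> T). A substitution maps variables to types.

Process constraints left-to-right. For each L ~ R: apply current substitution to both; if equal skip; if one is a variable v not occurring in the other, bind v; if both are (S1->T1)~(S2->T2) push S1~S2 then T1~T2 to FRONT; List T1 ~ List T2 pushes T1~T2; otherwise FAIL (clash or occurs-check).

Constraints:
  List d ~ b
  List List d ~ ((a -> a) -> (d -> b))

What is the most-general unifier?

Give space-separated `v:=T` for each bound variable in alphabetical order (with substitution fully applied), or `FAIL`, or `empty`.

Answer: FAIL

Derivation:
step 1: unify List d ~ b  [subst: {-} | 1 pending]
  bind b := List d
step 2: unify List List d ~ ((a -> a) -> (d -> List d))  [subst: {b:=List d} | 0 pending]
  clash: List List d vs ((a -> a) -> (d -> List d))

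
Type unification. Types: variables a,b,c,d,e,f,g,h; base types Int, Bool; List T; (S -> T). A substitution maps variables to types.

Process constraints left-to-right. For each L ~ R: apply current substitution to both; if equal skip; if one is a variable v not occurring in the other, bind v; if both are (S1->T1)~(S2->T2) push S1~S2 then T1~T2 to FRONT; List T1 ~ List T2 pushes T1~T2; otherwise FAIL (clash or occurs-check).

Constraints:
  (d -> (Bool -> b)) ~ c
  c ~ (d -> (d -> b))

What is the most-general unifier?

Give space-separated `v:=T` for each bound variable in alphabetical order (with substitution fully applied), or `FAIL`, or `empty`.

step 1: unify (d -> (Bool -> b)) ~ c  [subst: {-} | 1 pending]
  bind c := (d -> (Bool -> b))
step 2: unify (d -> (Bool -> b)) ~ (d -> (d -> b))  [subst: {c:=(d -> (Bool -> b))} | 0 pending]
  -> decompose arrow: push d~d, (Bool -> b)~(d -> b)
step 3: unify d ~ d  [subst: {c:=(d -> (Bool -> b))} | 1 pending]
  -> identical, skip
step 4: unify (Bool -> b) ~ (d -> b)  [subst: {c:=(d -> (Bool -> b))} | 0 pending]
  -> decompose arrow: push Bool~d, b~b
step 5: unify Bool ~ d  [subst: {c:=(d -> (Bool -> b))} | 1 pending]
  bind d := Bool
step 6: unify b ~ b  [subst: {c:=(d -> (Bool -> b)), d:=Bool} | 0 pending]
  -> identical, skip

Answer: c:=(Bool -> (Bool -> b)) d:=Bool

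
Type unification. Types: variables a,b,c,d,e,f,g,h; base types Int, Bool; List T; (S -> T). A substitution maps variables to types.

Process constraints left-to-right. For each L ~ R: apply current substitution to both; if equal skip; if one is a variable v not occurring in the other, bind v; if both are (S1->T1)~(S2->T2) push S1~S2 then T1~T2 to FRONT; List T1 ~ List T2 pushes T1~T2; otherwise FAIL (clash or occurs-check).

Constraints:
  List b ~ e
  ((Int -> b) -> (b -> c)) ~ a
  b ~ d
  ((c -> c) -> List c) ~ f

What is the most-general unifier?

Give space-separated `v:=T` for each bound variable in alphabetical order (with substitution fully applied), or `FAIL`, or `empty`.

step 1: unify List b ~ e  [subst: {-} | 3 pending]
  bind e := List b
step 2: unify ((Int -> b) -> (b -> c)) ~ a  [subst: {e:=List b} | 2 pending]
  bind a := ((Int -> b) -> (b -> c))
step 3: unify b ~ d  [subst: {e:=List b, a:=((Int -> b) -> (b -> c))} | 1 pending]
  bind b := d
step 4: unify ((c -> c) -> List c) ~ f  [subst: {e:=List b, a:=((Int -> b) -> (b -> c)), b:=d} | 0 pending]
  bind f := ((c -> c) -> List c)

Answer: a:=((Int -> d) -> (d -> c)) b:=d e:=List d f:=((c -> c) -> List c)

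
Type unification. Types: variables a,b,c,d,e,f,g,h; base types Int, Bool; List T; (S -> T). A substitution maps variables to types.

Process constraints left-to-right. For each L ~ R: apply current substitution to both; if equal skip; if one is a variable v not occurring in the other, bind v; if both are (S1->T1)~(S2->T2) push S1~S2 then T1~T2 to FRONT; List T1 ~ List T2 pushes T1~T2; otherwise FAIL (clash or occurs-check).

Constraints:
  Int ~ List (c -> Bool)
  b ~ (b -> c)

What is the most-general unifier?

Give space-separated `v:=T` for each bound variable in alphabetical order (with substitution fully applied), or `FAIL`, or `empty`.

step 1: unify Int ~ List (c -> Bool)  [subst: {-} | 1 pending]
  clash: Int vs List (c -> Bool)

Answer: FAIL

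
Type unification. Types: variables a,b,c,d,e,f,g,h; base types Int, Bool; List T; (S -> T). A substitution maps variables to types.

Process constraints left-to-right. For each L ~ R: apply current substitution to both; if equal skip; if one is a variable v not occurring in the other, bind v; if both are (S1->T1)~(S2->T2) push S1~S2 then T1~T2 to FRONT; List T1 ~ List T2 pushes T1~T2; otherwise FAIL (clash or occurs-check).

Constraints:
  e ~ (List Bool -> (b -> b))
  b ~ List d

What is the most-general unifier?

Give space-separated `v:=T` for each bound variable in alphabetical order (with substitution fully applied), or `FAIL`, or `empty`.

step 1: unify e ~ (List Bool -> (b -> b))  [subst: {-} | 1 pending]
  bind e := (List Bool -> (b -> b))
step 2: unify b ~ List d  [subst: {e:=(List Bool -> (b -> b))} | 0 pending]
  bind b := List d

Answer: b:=List d e:=(List Bool -> (List d -> List d))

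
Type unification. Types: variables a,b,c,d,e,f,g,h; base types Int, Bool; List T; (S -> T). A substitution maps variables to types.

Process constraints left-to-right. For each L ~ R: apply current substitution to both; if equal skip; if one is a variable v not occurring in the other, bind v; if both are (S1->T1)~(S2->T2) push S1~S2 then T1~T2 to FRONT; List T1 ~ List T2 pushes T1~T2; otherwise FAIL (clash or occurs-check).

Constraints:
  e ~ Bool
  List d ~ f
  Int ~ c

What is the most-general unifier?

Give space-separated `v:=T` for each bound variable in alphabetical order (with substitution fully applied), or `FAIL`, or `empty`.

step 1: unify e ~ Bool  [subst: {-} | 2 pending]
  bind e := Bool
step 2: unify List d ~ f  [subst: {e:=Bool} | 1 pending]
  bind f := List d
step 3: unify Int ~ c  [subst: {e:=Bool, f:=List d} | 0 pending]
  bind c := Int

Answer: c:=Int e:=Bool f:=List d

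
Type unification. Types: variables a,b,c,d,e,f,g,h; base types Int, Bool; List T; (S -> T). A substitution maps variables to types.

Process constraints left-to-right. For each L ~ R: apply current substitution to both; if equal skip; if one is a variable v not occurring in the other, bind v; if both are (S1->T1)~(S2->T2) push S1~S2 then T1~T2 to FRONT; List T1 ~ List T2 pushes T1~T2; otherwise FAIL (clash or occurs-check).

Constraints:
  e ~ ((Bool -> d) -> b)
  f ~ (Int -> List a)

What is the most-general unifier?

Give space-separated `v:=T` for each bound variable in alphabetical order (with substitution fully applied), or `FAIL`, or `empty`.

step 1: unify e ~ ((Bool -> d) -> b)  [subst: {-} | 1 pending]
  bind e := ((Bool -> d) -> b)
step 2: unify f ~ (Int -> List a)  [subst: {e:=((Bool -> d) -> b)} | 0 pending]
  bind f := (Int -> List a)

Answer: e:=((Bool -> d) -> b) f:=(Int -> List a)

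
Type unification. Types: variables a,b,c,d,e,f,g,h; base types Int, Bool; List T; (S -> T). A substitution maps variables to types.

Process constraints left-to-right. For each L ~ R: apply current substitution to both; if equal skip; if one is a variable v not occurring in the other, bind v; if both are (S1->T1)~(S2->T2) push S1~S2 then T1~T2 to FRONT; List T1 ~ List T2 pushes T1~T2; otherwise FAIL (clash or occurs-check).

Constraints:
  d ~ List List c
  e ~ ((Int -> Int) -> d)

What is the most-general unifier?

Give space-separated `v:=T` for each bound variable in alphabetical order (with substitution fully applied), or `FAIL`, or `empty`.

step 1: unify d ~ List List c  [subst: {-} | 1 pending]
  bind d := List List c
step 2: unify e ~ ((Int -> Int) -> List List c)  [subst: {d:=List List c} | 0 pending]
  bind e := ((Int -> Int) -> List List c)

Answer: d:=List List c e:=((Int -> Int) -> List List c)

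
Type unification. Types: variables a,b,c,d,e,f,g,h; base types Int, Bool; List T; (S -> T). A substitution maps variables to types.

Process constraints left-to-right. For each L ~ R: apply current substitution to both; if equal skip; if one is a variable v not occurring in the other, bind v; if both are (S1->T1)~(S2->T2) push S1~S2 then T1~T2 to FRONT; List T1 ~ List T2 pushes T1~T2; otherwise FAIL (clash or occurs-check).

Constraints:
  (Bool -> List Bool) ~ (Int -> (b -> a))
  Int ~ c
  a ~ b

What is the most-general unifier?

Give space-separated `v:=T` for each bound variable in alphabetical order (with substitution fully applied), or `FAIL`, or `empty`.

Answer: FAIL

Derivation:
step 1: unify (Bool -> List Bool) ~ (Int -> (b -> a))  [subst: {-} | 2 pending]
  -> decompose arrow: push Bool~Int, List Bool~(b -> a)
step 2: unify Bool ~ Int  [subst: {-} | 3 pending]
  clash: Bool vs Int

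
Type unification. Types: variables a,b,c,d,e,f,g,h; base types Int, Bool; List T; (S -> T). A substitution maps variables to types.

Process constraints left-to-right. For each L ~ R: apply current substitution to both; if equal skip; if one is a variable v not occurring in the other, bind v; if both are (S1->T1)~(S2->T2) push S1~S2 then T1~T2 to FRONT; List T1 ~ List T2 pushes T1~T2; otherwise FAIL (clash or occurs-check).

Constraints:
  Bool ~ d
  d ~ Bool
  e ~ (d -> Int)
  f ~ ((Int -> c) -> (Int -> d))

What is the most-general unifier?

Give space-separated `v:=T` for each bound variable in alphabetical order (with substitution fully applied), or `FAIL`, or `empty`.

Answer: d:=Bool e:=(Bool -> Int) f:=((Int -> c) -> (Int -> Bool))

Derivation:
step 1: unify Bool ~ d  [subst: {-} | 3 pending]
  bind d := Bool
step 2: unify Bool ~ Bool  [subst: {d:=Bool} | 2 pending]
  -> identical, skip
step 3: unify e ~ (Bool -> Int)  [subst: {d:=Bool} | 1 pending]
  bind e := (Bool -> Int)
step 4: unify f ~ ((Int -> c) -> (Int -> Bool))  [subst: {d:=Bool, e:=(Bool -> Int)} | 0 pending]
  bind f := ((Int -> c) -> (Int -> Bool))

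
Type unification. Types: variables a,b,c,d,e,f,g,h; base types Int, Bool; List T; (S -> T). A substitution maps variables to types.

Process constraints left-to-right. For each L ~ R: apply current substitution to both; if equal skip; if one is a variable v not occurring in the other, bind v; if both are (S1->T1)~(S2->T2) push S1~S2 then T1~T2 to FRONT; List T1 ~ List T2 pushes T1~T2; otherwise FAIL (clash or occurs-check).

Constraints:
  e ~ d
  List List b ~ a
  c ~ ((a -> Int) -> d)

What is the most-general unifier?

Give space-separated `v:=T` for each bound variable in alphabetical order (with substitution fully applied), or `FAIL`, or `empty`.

step 1: unify e ~ d  [subst: {-} | 2 pending]
  bind e := d
step 2: unify List List b ~ a  [subst: {e:=d} | 1 pending]
  bind a := List List b
step 3: unify c ~ ((List List b -> Int) -> d)  [subst: {e:=d, a:=List List b} | 0 pending]
  bind c := ((List List b -> Int) -> d)

Answer: a:=List List b c:=((List List b -> Int) -> d) e:=d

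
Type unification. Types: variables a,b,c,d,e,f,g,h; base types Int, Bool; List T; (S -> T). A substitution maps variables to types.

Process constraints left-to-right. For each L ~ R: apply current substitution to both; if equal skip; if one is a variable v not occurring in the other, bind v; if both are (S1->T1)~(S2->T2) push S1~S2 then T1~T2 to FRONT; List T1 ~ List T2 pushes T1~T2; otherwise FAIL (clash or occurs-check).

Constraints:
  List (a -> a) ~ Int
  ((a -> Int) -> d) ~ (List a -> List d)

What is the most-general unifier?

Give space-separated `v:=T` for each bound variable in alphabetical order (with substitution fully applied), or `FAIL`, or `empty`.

Answer: FAIL

Derivation:
step 1: unify List (a -> a) ~ Int  [subst: {-} | 1 pending]
  clash: List (a -> a) vs Int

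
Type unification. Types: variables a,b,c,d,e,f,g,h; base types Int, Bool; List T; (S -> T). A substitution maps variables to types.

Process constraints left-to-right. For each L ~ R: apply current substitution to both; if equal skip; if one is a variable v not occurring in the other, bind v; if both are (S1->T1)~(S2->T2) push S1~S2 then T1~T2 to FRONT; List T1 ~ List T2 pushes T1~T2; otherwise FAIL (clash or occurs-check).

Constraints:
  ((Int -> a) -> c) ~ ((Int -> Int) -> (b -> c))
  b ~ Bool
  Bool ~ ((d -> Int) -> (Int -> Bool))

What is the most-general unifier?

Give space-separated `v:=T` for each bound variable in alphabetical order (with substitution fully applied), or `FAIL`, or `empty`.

Answer: FAIL

Derivation:
step 1: unify ((Int -> a) -> c) ~ ((Int -> Int) -> (b -> c))  [subst: {-} | 2 pending]
  -> decompose arrow: push (Int -> a)~(Int -> Int), c~(b -> c)
step 2: unify (Int -> a) ~ (Int -> Int)  [subst: {-} | 3 pending]
  -> decompose arrow: push Int~Int, a~Int
step 3: unify Int ~ Int  [subst: {-} | 4 pending]
  -> identical, skip
step 4: unify a ~ Int  [subst: {-} | 3 pending]
  bind a := Int
step 5: unify c ~ (b -> c)  [subst: {a:=Int} | 2 pending]
  occurs-check fail: c in (b -> c)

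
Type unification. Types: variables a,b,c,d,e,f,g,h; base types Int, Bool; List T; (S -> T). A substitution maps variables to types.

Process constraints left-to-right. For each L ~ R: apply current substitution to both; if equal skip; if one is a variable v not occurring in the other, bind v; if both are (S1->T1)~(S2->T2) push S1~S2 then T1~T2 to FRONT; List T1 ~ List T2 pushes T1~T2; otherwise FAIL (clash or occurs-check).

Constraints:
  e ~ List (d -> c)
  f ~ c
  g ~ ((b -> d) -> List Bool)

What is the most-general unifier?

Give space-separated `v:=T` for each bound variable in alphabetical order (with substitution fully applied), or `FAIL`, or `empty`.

Answer: e:=List (d -> c) f:=c g:=((b -> d) -> List Bool)

Derivation:
step 1: unify e ~ List (d -> c)  [subst: {-} | 2 pending]
  bind e := List (d -> c)
step 2: unify f ~ c  [subst: {e:=List (d -> c)} | 1 pending]
  bind f := c
step 3: unify g ~ ((b -> d) -> List Bool)  [subst: {e:=List (d -> c), f:=c} | 0 pending]
  bind g := ((b -> d) -> List Bool)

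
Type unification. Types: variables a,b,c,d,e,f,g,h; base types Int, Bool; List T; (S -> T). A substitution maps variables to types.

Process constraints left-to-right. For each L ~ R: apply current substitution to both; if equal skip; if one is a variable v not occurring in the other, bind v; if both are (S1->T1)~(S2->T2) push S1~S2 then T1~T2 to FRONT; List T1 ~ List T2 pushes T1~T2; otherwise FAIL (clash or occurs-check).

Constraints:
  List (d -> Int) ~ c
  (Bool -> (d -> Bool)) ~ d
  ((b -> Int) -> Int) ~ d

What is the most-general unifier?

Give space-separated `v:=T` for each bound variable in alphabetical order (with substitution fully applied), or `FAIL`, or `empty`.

Answer: FAIL

Derivation:
step 1: unify List (d -> Int) ~ c  [subst: {-} | 2 pending]
  bind c := List (d -> Int)
step 2: unify (Bool -> (d -> Bool)) ~ d  [subst: {c:=List (d -> Int)} | 1 pending]
  occurs-check fail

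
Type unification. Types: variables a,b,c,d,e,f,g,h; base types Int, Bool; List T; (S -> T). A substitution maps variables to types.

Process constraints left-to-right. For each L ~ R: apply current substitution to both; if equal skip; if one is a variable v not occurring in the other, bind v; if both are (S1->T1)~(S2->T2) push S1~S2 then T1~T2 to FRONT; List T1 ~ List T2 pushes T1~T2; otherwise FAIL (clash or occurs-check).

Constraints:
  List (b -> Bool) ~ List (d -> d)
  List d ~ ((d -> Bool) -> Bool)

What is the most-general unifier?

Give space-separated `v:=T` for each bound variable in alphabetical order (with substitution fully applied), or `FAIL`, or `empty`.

Answer: FAIL

Derivation:
step 1: unify List (b -> Bool) ~ List (d -> d)  [subst: {-} | 1 pending]
  -> decompose List: push (b -> Bool)~(d -> d)
step 2: unify (b -> Bool) ~ (d -> d)  [subst: {-} | 1 pending]
  -> decompose arrow: push b~d, Bool~d
step 3: unify b ~ d  [subst: {-} | 2 pending]
  bind b := d
step 4: unify Bool ~ d  [subst: {b:=d} | 1 pending]
  bind d := Bool
step 5: unify List Bool ~ ((Bool -> Bool) -> Bool)  [subst: {b:=d, d:=Bool} | 0 pending]
  clash: List Bool vs ((Bool -> Bool) -> Bool)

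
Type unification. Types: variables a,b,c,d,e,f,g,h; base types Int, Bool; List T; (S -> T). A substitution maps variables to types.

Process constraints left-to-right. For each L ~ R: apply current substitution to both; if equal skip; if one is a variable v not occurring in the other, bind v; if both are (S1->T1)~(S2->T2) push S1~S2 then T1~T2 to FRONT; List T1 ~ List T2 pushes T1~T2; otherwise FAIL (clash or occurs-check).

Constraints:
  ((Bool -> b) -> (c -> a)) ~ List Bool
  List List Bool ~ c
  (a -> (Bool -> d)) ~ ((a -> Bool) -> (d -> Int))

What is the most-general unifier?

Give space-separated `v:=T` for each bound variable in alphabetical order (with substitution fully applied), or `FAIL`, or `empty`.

step 1: unify ((Bool -> b) -> (c -> a)) ~ List Bool  [subst: {-} | 2 pending]
  clash: ((Bool -> b) -> (c -> a)) vs List Bool

Answer: FAIL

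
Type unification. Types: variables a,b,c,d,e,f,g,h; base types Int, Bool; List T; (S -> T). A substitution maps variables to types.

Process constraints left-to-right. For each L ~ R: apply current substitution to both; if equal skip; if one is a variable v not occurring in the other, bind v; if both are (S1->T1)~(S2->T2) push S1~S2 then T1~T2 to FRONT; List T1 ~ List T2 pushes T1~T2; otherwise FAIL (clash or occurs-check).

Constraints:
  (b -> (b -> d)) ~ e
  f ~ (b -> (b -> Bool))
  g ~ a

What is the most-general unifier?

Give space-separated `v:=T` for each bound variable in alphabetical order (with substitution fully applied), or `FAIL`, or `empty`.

Answer: e:=(b -> (b -> d)) f:=(b -> (b -> Bool)) g:=a

Derivation:
step 1: unify (b -> (b -> d)) ~ e  [subst: {-} | 2 pending]
  bind e := (b -> (b -> d))
step 2: unify f ~ (b -> (b -> Bool))  [subst: {e:=(b -> (b -> d))} | 1 pending]
  bind f := (b -> (b -> Bool))
step 3: unify g ~ a  [subst: {e:=(b -> (b -> d)), f:=(b -> (b -> Bool))} | 0 pending]
  bind g := a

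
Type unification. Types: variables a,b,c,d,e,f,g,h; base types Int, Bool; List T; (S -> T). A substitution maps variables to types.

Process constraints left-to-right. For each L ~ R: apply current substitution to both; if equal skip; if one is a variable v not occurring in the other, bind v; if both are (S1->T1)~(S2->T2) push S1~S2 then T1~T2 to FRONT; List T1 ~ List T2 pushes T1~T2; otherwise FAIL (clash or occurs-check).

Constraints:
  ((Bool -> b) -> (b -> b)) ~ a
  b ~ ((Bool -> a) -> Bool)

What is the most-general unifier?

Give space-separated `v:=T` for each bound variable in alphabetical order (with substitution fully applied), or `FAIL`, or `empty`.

Answer: FAIL

Derivation:
step 1: unify ((Bool -> b) -> (b -> b)) ~ a  [subst: {-} | 1 pending]
  bind a := ((Bool -> b) -> (b -> b))
step 2: unify b ~ ((Bool -> ((Bool -> b) -> (b -> b))) -> Bool)  [subst: {a:=((Bool -> b) -> (b -> b))} | 0 pending]
  occurs-check fail: b in ((Bool -> ((Bool -> b) -> (b -> b))) -> Bool)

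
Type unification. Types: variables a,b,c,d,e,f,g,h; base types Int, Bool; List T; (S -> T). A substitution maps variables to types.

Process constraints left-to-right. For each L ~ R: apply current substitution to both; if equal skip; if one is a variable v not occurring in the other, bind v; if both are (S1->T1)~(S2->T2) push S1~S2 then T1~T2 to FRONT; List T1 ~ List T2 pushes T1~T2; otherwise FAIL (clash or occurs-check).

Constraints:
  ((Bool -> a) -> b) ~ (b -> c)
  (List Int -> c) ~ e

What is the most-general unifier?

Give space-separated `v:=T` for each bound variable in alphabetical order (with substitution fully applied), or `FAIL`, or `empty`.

Answer: b:=(Bool -> a) c:=(Bool -> a) e:=(List Int -> (Bool -> a))

Derivation:
step 1: unify ((Bool -> a) -> b) ~ (b -> c)  [subst: {-} | 1 pending]
  -> decompose arrow: push (Bool -> a)~b, b~c
step 2: unify (Bool -> a) ~ b  [subst: {-} | 2 pending]
  bind b := (Bool -> a)
step 3: unify (Bool -> a) ~ c  [subst: {b:=(Bool -> a)} | 1 pending]
  bind c := (Bool -> a)
step 4: unify (List Int -> (Bool -> a)) ~ e  [subst: {b:=(Bool -> a), c:=(Bool -> a)} | 0 pending]
  bind e := (List Int -> (Bool -> a))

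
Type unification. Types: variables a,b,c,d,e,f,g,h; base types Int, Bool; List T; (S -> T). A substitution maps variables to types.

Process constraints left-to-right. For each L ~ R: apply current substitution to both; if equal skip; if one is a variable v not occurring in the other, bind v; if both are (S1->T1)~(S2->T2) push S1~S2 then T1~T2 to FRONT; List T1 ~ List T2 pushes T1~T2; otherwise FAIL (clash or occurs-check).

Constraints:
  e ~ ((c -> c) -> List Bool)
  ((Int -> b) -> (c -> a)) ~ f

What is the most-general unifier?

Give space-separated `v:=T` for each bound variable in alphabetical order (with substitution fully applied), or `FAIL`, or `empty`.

Answer: e:=((c -> c) -> List Bool) f:=((Int -> b) -> (c -> a))

Derivation:
step 1: unify e ~ ((c -> c) -> List Bool)  [subst: {-} | 1 pending]
  bind e := ((c -> c) -> List Bool)
step 2: unify ((Int -> b) -> (c -> a)) ~ f  [subst: {e:=((c -> c) -> List Bool)} | 0 pending]
  bind f := ((Int -> b) -> (c -> a))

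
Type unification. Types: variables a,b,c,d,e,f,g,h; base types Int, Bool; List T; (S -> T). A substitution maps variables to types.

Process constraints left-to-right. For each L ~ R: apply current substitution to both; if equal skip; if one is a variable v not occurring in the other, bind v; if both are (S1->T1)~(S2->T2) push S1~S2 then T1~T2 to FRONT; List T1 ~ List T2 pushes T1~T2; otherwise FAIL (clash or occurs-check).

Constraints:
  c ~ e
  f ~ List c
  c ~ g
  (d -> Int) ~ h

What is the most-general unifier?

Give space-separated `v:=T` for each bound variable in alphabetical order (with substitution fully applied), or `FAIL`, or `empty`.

Answer: c:=g e:=g f:=List g h:=(d -> Int)

Derivation:
step 1: unify c ~ e  [subst: {-} | 3 pending]
  bind c := e
step 2: unify f ~ List e  [subst: {c:=e} | 2 pending]
  bind f := List e
step 3: unify e ~ g  [subst: {c:=e, f:=List e} | 1 pending]
  bind e := g
step 4: unify (d -> Int) ~ h  [subst: {c:=e, f:=List e, e:=g} | 0 pending]
  bind h := (d -> Int)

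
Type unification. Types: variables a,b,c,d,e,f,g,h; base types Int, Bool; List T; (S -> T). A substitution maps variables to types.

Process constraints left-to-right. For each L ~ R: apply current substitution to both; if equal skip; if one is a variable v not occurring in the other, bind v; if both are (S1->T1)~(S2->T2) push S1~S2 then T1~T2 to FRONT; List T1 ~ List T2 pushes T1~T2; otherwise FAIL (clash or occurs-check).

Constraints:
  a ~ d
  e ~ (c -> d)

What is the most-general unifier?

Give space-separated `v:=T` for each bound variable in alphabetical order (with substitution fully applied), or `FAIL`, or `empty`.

step 1: unify a ~ d  [subst: {-} | 1 pending]
  bind a := d
step 2: unify e ~ (c -> d)  [subst: {a:=d} | 0 pending]
  bind e := (c -> d)

Answer: a:=d e:=(c -> d)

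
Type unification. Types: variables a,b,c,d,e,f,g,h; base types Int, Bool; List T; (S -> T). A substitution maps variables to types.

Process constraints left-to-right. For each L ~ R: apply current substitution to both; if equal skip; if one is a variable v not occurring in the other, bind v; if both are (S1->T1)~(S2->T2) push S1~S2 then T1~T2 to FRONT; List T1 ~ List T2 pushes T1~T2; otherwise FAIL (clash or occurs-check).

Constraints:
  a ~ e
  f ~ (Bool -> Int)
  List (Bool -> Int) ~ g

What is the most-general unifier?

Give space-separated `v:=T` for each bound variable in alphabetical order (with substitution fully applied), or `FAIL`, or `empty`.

Answer: a:=e f:=(Bool -> Int) g:=List (Bool -> Int)

Derivation:
step 1: unify a ~ e  [subst: {-} | 2 pending]
  bind a := e
step 2: unify f ~ (Bool -> Int)  [subst: {a:=e} | 1 pending]
  bind f := (Bool -> Int)
step 3: unify List (Bool -> Int) ~ g  [subst: {a:=e, f:=(Bool -> Int)} | 0 pending]
  bind g := List (Bool -> Int)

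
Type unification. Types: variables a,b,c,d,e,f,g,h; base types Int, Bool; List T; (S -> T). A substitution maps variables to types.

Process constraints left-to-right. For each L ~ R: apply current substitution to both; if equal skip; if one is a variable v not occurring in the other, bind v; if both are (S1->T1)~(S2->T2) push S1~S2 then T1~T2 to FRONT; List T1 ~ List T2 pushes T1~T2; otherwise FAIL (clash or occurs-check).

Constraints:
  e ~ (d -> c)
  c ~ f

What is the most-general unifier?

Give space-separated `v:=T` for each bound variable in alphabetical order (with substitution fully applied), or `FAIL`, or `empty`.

step 1: unify e ~ (d -> c)  [subst: {-} | 1 pending]
  bind e := (d -> c)
step 2: unify c ~ f  [subst: {e:=(d -> c)} | 0 pending]
  bind c := f

Answer: c:=f e:=(d -> f)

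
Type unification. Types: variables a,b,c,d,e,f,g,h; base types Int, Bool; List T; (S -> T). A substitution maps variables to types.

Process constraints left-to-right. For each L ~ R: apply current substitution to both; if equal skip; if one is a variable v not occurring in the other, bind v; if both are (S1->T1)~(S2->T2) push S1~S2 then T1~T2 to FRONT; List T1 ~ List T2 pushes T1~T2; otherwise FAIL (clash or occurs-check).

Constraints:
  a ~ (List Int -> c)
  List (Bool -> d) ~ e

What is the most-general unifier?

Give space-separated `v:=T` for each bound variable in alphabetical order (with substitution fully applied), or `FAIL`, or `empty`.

Answer: a:=(List Int -> c) e:=List (Bool -> d)

Derivation:
step 1: unify a ~ (List Int -> c)  [subst: {-} | 1 pending]
  bind a := (List Int -> c)
step 2: unify List (Bool -> d) ~ e  [subst: {a:=(List Int -> c)} | 0 pending]
  bind e := List (Bool -> d)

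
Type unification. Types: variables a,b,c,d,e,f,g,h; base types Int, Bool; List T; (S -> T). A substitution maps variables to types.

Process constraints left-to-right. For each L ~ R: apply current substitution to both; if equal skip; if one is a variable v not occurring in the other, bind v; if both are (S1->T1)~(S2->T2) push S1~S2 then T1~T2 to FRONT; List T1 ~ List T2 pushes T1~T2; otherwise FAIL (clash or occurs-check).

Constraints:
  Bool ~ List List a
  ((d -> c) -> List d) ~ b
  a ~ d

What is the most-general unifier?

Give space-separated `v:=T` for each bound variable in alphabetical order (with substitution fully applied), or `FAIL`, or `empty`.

Answer: FAIL

Derivation:
step 1: unify Bool ~ List List a  [subst: {-} | 2 pending]
  clash: Bool vs List List a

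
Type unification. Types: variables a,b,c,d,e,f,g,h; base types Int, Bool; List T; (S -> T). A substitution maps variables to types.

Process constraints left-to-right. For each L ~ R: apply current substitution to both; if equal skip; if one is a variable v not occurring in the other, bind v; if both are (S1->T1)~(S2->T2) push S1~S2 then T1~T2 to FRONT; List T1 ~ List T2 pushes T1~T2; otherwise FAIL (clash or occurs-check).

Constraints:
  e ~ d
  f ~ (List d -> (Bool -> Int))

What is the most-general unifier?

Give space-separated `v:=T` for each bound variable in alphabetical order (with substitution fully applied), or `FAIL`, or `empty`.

Answer: e:=d f:=(List d -> (Bool -> Int))

Derivation:
step 1: unify e ~ d  [subst: {-} | 1 pending]
  bind e := d
step 2: unify f ~ (List d -> (Bool -> Int))  [subst: {e:=d} | 0 pending]
  bind f := (List d -> (Bool -> Int))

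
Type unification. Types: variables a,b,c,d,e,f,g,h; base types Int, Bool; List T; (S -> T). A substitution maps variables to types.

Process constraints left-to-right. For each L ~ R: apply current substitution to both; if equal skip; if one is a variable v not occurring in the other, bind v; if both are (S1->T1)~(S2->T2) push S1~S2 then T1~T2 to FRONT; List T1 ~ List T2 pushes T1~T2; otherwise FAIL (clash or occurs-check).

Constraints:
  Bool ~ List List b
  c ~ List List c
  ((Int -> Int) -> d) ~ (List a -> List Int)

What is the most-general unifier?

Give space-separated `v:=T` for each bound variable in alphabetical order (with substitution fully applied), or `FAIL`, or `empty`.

Answer: FAIL

Derivation:
step 1: unify Bool ~ List List b  [subst: {-} | 2 pending]
  clash: Bool vs List List b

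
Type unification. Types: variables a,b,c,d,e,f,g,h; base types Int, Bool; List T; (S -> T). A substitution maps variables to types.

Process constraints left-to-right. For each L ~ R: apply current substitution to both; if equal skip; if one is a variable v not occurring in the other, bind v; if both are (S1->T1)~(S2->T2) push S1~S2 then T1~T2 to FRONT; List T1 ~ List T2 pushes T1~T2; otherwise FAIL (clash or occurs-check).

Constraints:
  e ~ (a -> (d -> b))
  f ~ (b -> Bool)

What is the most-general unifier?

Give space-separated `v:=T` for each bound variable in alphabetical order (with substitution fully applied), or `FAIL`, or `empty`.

Answer: e:=(a -> (d -> b)) f:=(b -> Bool)

Derivation:
step 1: unify e ~ (a -> (d -> b))  [subst: {-} | 1 pending]
  bind e := (a -> (d -> b))
step 2: unify f ~ (b -> Bool)  [subst: {e:=(a -> (d -> b))} | 0 pending]
  bind f := (b -> Bool)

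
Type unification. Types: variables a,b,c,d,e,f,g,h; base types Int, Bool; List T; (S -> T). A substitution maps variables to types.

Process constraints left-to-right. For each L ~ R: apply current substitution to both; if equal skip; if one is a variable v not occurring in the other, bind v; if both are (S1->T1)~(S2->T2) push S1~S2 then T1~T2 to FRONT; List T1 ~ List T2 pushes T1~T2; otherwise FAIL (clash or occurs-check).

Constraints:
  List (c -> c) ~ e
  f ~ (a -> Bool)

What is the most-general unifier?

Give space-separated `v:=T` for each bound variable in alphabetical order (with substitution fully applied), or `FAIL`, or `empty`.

step 1: unify List (c -> c) ~ e  [subst: {-} | 1 pending]
  bind e := List (c -> c)
step 2: unify f ~ (a -> Bool)  [subst: {e:=List (c -> c)} | 0 pending]
  bind f := (a -> Bool)

Answer: e:=List (c -> c) f:=(a -> Bool)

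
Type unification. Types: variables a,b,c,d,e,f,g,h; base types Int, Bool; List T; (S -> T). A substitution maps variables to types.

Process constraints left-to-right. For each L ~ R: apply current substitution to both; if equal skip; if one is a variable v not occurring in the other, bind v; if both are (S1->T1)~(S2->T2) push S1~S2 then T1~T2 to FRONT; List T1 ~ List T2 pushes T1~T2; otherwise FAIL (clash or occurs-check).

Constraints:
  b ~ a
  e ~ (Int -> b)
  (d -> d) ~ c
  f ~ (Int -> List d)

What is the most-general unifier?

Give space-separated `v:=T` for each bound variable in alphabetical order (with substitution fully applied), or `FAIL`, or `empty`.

Answer: b:=a c:=(d -> d) e:=(Int -> a) f:=(Int -> List d)

Derivation:
step 1: unify b ~ a  [subst: {-} | 3 pending]
  bind b := a
step 2: unify e ~ (Int -> a)  [subst: {b:=a} | 2 pending]
  bind e := (Int -> a)
step 3: unify (d -> d) ~ c  [subst: {b:=a, e:=(Int -> a)} | 1 pending]
  bind c := (d -> d)
step 4: unify f ~ (Int -> List d)  [subst: {b:=a, e:=(Int -> a), c:=(d -> d)} | 0 pending]
  bind f := (Int -> List d)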